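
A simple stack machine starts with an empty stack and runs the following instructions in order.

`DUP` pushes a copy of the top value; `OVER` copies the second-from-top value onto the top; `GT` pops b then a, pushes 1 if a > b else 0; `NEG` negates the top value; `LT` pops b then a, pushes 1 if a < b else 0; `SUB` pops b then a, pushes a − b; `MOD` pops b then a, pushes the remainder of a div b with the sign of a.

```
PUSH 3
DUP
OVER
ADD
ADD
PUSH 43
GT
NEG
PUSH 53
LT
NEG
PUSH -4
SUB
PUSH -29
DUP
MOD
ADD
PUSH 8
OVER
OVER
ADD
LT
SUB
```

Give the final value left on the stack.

2

PUSH 3   : 3
DUP      : 3 3
OVER     : 3 3 3
ADD      : 3 6
ADD      : 9
PUSH 43  : 9 43
GT       : 0
NEG      : 0
PUSH 53  : 0 53
LT       : 1
NEG      : -1
PUSH -4  : -1 -4
SUB      : 3
PUSH -29 : 3 -29
DUP      : 3 -29 -29
MOD      : 3 0
ADD      : 3
PUSH 8   : 3 8
OVER     : 3 8 3
OVER     : 3 8 3 8
ADD      : 3 8 11
LT       : 3 1
SUB      : 2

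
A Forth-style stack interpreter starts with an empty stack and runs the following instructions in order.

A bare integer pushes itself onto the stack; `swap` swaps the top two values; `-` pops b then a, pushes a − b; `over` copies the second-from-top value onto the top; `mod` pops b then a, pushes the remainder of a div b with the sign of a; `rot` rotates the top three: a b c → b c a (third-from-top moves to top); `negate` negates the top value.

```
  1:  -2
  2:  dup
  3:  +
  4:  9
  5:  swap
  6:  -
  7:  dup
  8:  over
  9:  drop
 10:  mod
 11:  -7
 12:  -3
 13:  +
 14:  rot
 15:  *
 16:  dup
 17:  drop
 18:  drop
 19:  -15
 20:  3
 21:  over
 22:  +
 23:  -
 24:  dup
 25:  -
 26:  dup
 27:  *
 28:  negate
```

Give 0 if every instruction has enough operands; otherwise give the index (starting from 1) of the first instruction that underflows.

-2   -> [-2]
dup  -> [-2, -2]
+    -> [-4]
9    -> [-4, 9]
swap -> [9, -4]
-    -> [13]
dup  -> [13, 13]
over -> [13, 13, 13]
drop -> [13, 13]
mod  -> [0]
-7   -> [0, -7]
-3   -> [0, -7, -3]
+    -> [0, -10]
rot  — needs 3 operands, stack has 2 → underflow

14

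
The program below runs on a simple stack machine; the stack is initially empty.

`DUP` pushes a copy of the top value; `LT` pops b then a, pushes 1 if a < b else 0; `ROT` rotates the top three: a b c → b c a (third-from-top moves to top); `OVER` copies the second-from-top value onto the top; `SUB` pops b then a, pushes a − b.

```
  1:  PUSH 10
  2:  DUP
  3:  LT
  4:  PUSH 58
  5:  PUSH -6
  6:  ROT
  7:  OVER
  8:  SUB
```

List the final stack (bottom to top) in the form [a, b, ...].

PUSH 10  [10]
DUP      [10, 10]
LT       [0]
PUSH 58  [0, 58]
PUSH -6  [0, 58, -6]
ROT      [58, -6, 0]
OVER     [58, -6, 0, -6]
SUB      [58, -6, 6]

[58, -6, 6]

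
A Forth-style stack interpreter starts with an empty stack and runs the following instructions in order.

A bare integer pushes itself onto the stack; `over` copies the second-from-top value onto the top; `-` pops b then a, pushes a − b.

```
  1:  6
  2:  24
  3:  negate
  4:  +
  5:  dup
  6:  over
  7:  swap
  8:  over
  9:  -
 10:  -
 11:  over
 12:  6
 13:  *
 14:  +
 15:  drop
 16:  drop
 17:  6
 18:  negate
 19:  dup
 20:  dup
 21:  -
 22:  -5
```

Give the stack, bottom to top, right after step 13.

[-18, -18, -108]

6      : [6]
24     : [6, 24]
negate : [6, -24]
+      : [-18]
dup    : [-18, -18]
over   : [-18, -18, -18]
swap   : [-18, -18, -18]
over   : [-18, -18, -18, -18]
-      : [-18, -18, 0]
-      : [-18, -18]
over   : [-18, -18, -18]
6      : [-18, -18, -18, 6]
*      : [-18, -18, -108]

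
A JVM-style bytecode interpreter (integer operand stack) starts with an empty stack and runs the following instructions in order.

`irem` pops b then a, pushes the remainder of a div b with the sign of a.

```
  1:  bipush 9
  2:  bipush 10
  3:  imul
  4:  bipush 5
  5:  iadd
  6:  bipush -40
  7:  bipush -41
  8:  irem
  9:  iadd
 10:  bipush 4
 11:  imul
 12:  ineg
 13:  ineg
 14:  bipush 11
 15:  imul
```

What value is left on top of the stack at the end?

bipush 9   → 9
bipush 10  → 9 10
imul       → 90
bipush 5   → 90 5
iadd       → 95
bipush -40 → 95 -40
bipush -41 → 95 -40 -41
irem       → 95 -40
iadd       → 55
bipush 4   → 55 4
imul       → 220
ineg       → -220
ineg       → 220
bipush 11  → 220 11
imul       → 2420

2420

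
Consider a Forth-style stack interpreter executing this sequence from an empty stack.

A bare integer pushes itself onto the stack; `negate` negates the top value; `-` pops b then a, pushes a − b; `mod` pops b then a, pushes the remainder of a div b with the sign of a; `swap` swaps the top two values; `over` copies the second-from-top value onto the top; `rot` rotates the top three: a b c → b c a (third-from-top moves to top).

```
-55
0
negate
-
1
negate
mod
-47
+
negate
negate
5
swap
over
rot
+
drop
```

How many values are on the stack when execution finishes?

1

-55     -55
0       -55 0
negate  -55 0
-       -55
1       -55 1
negate  -55 -1
mod     0
-47     0 -47
+       -47
negate  47
negate  -47
5       -47 5
swap    5 -47
over    5 -47 5
rot     -47 5 5
+       -47 10
drop    -47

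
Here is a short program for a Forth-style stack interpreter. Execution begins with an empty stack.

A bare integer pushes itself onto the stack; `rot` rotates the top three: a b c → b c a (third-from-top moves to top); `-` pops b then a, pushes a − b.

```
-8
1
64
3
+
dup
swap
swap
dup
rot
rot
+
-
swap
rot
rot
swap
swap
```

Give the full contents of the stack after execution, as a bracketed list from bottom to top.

[1, -8, -67]

-8   : -8
1    : -8 1
64   : -8 1 64
3    : -8 1 64 3
+    : -8 1 67
dup  : -8 1 67 67
swap : -8 1 67 67
swap : -8 1 67 67
dup  : -8 1 67 67 67
rot  : -8 1 67 67 67
rot  : -8 1 67 67 67
+    : -8 1 67 134
-    : -8 1 -67
swap : -8 -67 1
rot  : -67 1 -8
rot  : 1 -8 -67
swap : 1 -67 -8
swap : 1 -8 -67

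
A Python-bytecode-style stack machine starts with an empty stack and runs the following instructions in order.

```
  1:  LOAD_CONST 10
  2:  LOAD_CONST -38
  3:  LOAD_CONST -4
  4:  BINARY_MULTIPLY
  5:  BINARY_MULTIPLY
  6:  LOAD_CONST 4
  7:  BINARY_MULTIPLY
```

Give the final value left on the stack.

6080

LOAD_CONST 10   : [10]
LOAD_CONST -38  : [10, -38]
LOAD_CONST -4   : [10, -38, -4]
BINARY_MULTIPLY : [10, 152]
BINARY_MULTIPLY : [1520]
LOAD_CONST 4    : [1520, 4]
BINARY_MULTIPLY : [6080]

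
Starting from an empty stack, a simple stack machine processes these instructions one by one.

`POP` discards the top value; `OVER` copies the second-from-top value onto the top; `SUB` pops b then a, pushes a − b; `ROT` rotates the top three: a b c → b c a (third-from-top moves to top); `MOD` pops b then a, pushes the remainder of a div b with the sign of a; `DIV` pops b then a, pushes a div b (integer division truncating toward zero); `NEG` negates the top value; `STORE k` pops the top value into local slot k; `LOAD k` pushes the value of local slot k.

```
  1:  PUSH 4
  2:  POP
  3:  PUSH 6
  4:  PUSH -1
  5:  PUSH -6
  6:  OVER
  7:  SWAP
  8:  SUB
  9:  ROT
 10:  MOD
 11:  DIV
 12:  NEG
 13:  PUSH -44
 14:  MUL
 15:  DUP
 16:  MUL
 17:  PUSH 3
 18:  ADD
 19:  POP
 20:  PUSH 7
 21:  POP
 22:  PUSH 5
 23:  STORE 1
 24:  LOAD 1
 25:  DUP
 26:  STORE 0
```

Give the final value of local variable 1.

5

PUSH 4   -> [4]
POP      -> []
PUSH 6   -> [6]
PUSH -1  -> [6, -1]
PUSH -6  -> [6, -1, -6]
OVER     -> [6, -1, -6, -1]
SWAP     -> [6, -1, -1, -6]
SUB      -> [6, -1, 5]
ROT      -> [-1, 5, 6]
MOD      -> [-1, 5]
DIV      -> [0]
NEG      -> [0]
PUSH -44 -> [0, -44]
MUL      -> [0]
DUP      -> [0, 0]
MUL      -> [0]
PUSH 3   -> [0, 3]
ADD      -> [3]
POP      -> []
PUSH 7   -> [7]
POP      -> []
PUSH 5   -> [5]
STORE 1  -> []
LOAD 1   -> [5]
DUP      -> [5, 5]
STORE 0  -> [5]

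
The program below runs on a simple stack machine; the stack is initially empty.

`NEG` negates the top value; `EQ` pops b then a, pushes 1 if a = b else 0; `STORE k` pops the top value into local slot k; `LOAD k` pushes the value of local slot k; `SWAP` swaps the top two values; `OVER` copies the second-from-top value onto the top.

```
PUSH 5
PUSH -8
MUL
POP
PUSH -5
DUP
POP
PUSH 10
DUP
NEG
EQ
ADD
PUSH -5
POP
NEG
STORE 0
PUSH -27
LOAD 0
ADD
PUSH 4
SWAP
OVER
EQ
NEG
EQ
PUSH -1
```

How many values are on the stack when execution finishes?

2

PUSH 5   : [5]
PUSH -8  : [5, -8]
MUL      : [-40]
POP      : []
PUSH -5  : [-5]
DUP      : [-5, -5]
POP      : [-5]
PUSH 10  : [-5, 10]
DUP      : [-5, 10, 10]
NEG      : [-5, 10, -10]
EQ       : [-5, 0]
ADD      : [-5]
PUSH -5  : [-5, -5]
POP      : [-5]
NEG      : [5]
STORE 0  : []
PUSH -27 : [-27]
LOAD 0   : [-27, 5]
ADD      : [-22]
PUSH 4   : [-22, 4]
SWAP     : [4, -22]
OVER     : [4, -22, 4]
EQ       : [4, 0]
NEG      : [4, 0]
EQ       : [0]
PUSH -1  : [0, -1]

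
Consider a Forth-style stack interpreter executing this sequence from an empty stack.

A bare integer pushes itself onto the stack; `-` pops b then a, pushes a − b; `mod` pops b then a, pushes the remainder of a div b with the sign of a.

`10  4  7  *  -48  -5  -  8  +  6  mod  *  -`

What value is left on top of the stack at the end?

10   [10]
4    [10, 4]
7    [10, 4, 7]
*    [10, 28]
-48  [10, 28, -48]
-5   [10, 28, -48, -5]
-    [10, 28, -43]
8    [10, 28, -43, 8]
+    [10, 28, -35]
6    [10, 28, -35, 6]
mod  [10, 28, -5]
*    [10, -140]
-    [150]

150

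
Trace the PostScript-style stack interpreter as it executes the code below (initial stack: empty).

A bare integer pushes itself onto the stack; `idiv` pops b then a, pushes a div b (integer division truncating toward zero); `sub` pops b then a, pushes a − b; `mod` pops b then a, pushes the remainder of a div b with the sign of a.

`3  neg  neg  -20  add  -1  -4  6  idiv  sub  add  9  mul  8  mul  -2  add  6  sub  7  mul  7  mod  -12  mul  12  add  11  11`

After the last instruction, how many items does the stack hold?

3

3    -> 3
neg  -> -3
neg  -> 3
-20  -> 3 -20
add  -> -17
-1   -> -17 -1
-4   -> -17 -1 -4
6    -> -17 -1 -4 6
idiv -> -17 -1 0
sub  -> -17 -1
add  -> -18
9    -> -18 9
mul  -> -162
8    -> -162 8
mul  -> -1296
-2   -> -1296 -2
add  -> -1298
6    -> -1298 6
sub  -> -1304
7    -> -1304 7
mul  -> -9128
7    -> -9128 7
mod  -> 0
-12  -> 0 -12
mul  -> 0
12   -> 0 12
add  -> 12
11   -> 12 11
11   -> 12 11 11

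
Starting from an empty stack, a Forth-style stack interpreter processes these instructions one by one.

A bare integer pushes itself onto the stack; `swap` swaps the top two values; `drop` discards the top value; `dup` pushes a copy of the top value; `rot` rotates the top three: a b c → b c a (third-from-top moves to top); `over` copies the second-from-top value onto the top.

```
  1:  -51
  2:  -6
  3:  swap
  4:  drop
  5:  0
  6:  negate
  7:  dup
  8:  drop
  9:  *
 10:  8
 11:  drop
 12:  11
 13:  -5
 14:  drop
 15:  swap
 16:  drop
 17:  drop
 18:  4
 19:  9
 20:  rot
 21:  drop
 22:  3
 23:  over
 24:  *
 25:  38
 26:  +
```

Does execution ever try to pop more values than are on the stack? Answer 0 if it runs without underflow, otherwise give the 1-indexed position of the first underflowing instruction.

20

-51    -> -51
-6     -> -51 -6
swap   -> -6 -51
drop   -> -6
0      -> -6 0
negate -> -6 0
dup    -> -6 0 0
drop   -> -6 0
*      -> 0
8      -> 0 8
drop   -> 0
11     -> 0 11
-5     -> 0 11 -5
drop   -> 0 11
swap   -> 11 0
drop   -> 11
drop   -> (empty)
4      -> 4
9      -> 4 9
rot  — needs 3 operands, stack has 2 → underflow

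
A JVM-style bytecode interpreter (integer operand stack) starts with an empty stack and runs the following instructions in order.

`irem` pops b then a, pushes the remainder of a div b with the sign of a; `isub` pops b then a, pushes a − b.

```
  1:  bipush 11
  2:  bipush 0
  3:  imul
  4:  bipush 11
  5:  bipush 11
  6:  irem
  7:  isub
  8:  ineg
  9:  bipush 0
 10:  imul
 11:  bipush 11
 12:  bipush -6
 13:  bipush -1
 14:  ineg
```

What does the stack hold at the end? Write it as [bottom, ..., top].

bipush 11 -> 11
bipush 0  -> 11 0
imul      -> 0
bipush 11 -> 0 11
bipush 11 -> 0 11 11
irem      -> 0 0
isub      -> 0
ineg      -> 0
bipush 0  -> 0 0
imul      -> 0
bipush 11 -> 0 11
bipush -6 -> 0 11 -6
bipush -1 -> 0 11 -6 -1
ineg      -> 0 11 -6 1

[0, 11, -6, 1]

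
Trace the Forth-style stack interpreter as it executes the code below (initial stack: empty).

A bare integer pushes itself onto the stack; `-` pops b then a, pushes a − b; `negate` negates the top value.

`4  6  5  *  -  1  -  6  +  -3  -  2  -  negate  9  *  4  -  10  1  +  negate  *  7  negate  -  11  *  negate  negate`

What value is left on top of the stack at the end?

-21219

4      -> [4]
6      -> [4, 6]
5      -> [4, 6, 5]
*      -> [4, 30]
-      -> [-26]
1      -> [-26, 1]
-      -> [-27]
6      -> [-27, 6]
+      -> [-21]
-3     -> [-21, -3]
-      -> [-18]
2      -> [-18, 2]
-      -> [-20]
negate -> [20]
9      -> [20, 9]
*      -> [180]
4      -> [180, 4]
-      -> [176]
10     -> [176, 10]
1      -> [176, 10, 1]
+      -> [176, 11]
negate -> [176, -11]
*      -> [-1936]
7      -> [-1936, 7]
negate -> [-1936, -7]
-      -> [-1929]
11     -> [-1929, 11]
*      -> [-21219]
negate -> [21219]
negate -> [-21219]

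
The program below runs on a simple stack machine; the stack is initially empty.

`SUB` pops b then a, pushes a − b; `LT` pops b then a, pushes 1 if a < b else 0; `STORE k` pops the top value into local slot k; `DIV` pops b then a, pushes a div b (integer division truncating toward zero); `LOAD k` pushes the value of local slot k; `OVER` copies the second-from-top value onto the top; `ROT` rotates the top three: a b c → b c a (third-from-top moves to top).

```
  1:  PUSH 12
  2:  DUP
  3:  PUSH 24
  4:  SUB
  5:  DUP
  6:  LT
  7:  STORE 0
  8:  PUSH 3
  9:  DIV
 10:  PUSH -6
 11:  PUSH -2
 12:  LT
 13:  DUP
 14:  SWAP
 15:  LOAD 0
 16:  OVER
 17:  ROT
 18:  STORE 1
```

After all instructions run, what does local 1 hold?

PUSH 12  [12]
DUP      [12, 12]
PUSH 24  [12, 12, 24]
SUB      [12, -12]
DUP      [12, -12, -12]
LT       [12, 0]
STORE 0  [12]
PUSH 3   [12, 3]
DIV      [4]
PUSH -6  [4, -6]
PUSH -2  [4, -6, -2]
LT       [4, 1]
DUP      [4, 1, 1]
SWAP     [4, 1, 1]
LOAD 0   [4, 1, 1, 0]
OVER     [4, 1, 1, 0, 1]
ROT      [4, 1, 0, 1, 1]
STORE 1  [4, 1, 0, 1]

1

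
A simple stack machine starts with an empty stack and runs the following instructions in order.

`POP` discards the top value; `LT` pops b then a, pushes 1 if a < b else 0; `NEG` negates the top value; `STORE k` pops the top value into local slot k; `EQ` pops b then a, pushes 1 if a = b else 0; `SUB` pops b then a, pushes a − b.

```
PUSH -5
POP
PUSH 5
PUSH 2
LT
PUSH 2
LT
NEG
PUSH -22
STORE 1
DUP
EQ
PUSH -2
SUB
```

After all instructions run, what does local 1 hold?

PUSH -5   [-5]
POP       []
PUSH 5    [5]
PUSH 2    [5, 2]
LT        [0]
PUSH 2    [0, 2]
LT        [1]
NEG       [-1]
PUSH -22  [-1, -22]
STORE 1   [-1]
DUP       [-1, -1]
EQ        [1]
PUSH -2   [1, -2]
SUB       [3]

-22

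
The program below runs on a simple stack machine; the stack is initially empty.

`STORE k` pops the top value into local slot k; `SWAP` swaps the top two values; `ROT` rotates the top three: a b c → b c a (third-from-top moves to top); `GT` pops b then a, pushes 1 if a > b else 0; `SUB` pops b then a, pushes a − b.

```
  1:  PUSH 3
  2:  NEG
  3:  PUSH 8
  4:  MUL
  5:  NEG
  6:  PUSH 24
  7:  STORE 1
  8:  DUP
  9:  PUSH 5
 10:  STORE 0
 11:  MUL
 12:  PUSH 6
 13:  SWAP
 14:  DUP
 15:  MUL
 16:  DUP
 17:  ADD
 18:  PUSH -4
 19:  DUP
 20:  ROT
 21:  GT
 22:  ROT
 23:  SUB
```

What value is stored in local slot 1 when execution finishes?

PUSH 3  → 3
NEG     → -3
PUSH 8  → -3 8
MUL     → -24
NEG     → 24
PUSH 24 → 24 24
STORE 1 → 24
DUP     → 24 24
PUSH 5  → 24 24 5
STORE 0 → 24 24
MUL     → 576
PUSH 6  → 576 6
SWAP    → 6 576
DUP     → 6 576 576
MUL     → 6 331776
DUP     → 6 331776 331776
ADD     → 6 663552
PUSH -4 → 6 663552 -4
DUP     → 6 663552 -4 -4
ROT     → 6 -4 -4 663552
GT      → 6 -4 0
ROT     → -4 0 6
SUB     → -4 -6

24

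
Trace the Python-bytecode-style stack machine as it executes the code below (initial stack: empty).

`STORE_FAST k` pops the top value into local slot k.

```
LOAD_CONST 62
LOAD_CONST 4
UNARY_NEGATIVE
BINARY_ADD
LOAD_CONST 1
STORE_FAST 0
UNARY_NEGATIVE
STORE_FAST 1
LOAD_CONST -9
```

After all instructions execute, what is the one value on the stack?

-9

LOAD_CONST 62   [62]
LOAD_CONST 4    [62, 4]
UNARY_NEGATIVE  [62, -4]
BINARY_ADD      [58]
LOAD_CONST 1    [58, 1]
STORE_FAST 0    [58]
UNARY_NEGATIVE  [-58]
STORE_FAST 1    []
LOAD_CONST -9   [-9]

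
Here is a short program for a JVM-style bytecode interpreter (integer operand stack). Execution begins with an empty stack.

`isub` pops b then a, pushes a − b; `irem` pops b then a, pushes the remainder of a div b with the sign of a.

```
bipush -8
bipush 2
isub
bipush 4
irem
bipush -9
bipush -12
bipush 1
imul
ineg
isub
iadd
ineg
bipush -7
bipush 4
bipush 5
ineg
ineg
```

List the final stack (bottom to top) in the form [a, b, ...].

bipush -8   -8
bipush 2    -8 2
isub        -10
bipush 4    -10 4
irem        -2
bipush -9   -2 -9
bipush -12  -2 -9 -12
bipush 1    -2 -9 -12 1
imul        -2 -9 -12
ineg        -2 -9 12
isub        -2 -21
iadd        -23
ineg        23
bipush -7   23 -7
bipush 4    23 -7 4
bipush 5    23 -7 4 5
ineg        23 -7 4 -5
ineg        23 -7 4 5

[23, -7, 4, 5]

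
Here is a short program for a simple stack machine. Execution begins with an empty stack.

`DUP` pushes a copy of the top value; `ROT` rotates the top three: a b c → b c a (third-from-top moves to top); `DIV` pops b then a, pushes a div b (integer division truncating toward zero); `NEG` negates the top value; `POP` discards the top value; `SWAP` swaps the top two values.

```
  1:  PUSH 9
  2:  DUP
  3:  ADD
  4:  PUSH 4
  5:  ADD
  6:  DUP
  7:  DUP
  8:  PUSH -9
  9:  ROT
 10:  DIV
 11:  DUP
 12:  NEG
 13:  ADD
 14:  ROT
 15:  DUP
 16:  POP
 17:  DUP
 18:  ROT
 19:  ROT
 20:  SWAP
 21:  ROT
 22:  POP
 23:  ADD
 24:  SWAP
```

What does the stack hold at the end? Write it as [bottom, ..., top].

PUSH 9  -> [9]
DUP     -> [9, 9]
ADD     -> [18]
PUSH 4  -> [18, 4]
ADD     -> [22]
DUP     -> [22, 22]
DUP     -> [22, 22, 22]
PUSH -9 -> [22, 22, 22, -9]
ROT     -> [22, 22, -9, 22]
DIV     -> [22, 22, 0]
DUP     -> [22, 22, 0, 0]
NEG     -> [22, 22, 0, 0]
ADD     -> [22, 22, 0]
ROT     -> [22, 0, 22]
DUP     -> [22, 0, 22, 22]
POP     -> [22, 0, 22]
DUP     -> [22, 0, 22, 22]
ROT     -> [22, 22, 22, 0]
ROT     -> [22, 22, 0, 22]
SWAP    -> [22, 22, 22, 0]
ROT     -> [22, 22, 0, 22]
POP     -> [22, 22, 0]
ADD     -> [22, 22]
SWAP    -> [22, 22]

[22, 22]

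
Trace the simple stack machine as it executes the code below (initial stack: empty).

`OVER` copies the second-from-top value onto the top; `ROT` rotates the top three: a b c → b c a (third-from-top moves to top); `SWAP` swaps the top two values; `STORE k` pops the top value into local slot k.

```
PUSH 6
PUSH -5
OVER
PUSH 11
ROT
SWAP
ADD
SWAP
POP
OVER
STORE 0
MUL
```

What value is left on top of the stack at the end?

36

PUSH 6  → [6]
PUSH -5 → [6, -5]
OVER    → [6, -5, 6]
PUSH 11 → [6, -5, 6, 11]
ROT     → [6, 6, 11, -5]
SWAP    → [6, 6, -5, 11]
ADD     → [6, 6, 6]
SWAP    → [6, 6, 6]
POP     → [6, 6]
OVER    → [6, 6, 6]
STORE 0 → [6, 6]
MUL     → [36]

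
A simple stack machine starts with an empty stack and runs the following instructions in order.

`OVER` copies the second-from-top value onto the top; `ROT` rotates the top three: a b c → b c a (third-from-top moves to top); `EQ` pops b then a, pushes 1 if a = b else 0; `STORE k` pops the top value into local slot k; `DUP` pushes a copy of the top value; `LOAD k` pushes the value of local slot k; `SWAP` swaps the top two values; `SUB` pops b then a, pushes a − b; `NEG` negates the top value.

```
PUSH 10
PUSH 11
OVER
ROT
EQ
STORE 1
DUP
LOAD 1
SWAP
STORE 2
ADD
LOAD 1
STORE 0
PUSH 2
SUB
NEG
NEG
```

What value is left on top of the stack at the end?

10

PUSH 10  [10]
PUSH 11  [10, 11]
OVER     [10, 11, 10]
ROT      [11, 10, 10]
EQ       [11, 1]
STORE 1  [11]
DUP      [11, 11]
LOAD 1   [11, 11, 1]
SWAP     [11, 1, 11]
STORE 2  [11, 1]
ADD      [12]
LOAD 1   [12, 1]
STORE 0  [12]
PUSH 2   [12, 2]
SUB      [10]
NEG      [-10]
NEG      [10]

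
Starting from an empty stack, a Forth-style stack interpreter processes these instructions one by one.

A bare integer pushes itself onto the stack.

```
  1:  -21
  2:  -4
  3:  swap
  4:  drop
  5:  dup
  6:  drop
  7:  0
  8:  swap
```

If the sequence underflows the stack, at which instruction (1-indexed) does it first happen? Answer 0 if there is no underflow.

0

-21   -21
-4    -21 -4
swap  -4 -21
drop  -4
dup   -4 -4
drop  -4
0     -4 0
swap  0 -4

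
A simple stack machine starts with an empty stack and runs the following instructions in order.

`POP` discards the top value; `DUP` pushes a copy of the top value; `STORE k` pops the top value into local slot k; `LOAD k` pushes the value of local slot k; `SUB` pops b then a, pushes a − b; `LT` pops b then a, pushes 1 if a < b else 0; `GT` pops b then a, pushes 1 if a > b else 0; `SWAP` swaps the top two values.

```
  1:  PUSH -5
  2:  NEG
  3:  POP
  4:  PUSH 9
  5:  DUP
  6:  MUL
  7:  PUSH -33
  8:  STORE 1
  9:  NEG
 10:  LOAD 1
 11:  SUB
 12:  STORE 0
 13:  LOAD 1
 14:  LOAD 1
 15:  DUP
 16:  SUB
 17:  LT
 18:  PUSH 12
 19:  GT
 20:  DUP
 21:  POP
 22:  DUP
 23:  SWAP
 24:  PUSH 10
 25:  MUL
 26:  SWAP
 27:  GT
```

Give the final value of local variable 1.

PUSH -5   -5
NEG       5
POP       (empty)
PUSH 9    9
DUP       9 9
MUL       81
PUSH -33  81 -33
STORE 1   81
NEG       -81
LOAD 1    -81 -33
SUB       -48
STORE 0   (empty)
LOAD 1    -33
LOAD 1    -33 -33
DUP       -33 -33 -33
SUB       -33 0
LT        1
PUSH 12   1 12
GT        0
DUP       0 0
POP       0
DUP       0 0
SWAP      0 0
PUSH 10   0 0 10
MUL       0 0
SWAP      0 0
GT        0

-33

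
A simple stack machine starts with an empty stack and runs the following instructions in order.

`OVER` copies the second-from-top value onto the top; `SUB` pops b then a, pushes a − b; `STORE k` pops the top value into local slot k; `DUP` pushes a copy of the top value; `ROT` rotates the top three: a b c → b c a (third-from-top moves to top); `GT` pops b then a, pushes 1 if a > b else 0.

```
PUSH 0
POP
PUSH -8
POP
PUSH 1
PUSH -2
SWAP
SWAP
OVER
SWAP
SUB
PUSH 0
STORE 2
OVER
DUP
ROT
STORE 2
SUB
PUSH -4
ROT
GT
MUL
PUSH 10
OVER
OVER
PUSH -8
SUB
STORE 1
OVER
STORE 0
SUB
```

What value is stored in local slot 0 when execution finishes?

PUSH 0  -> 0
POP     -> (empty)
PUSH -8 -> -8
POP     -> (empty)
PUSH 1  -> 1
PUSH -2 -> 1 -2
SWAP    -> -2 1
SWAP    -> 1 -2
OVER    -> 1 -2 1
SWAP    -> 1 1 -2
SUB     -> 1 3
PUSH 0  -> 1 3 0
STORE 2 -> 1 3
OVER    -> 1 3 1
DUP     -> 1 3 1 1
ROT     -> 1 1 1 3
STORE 2 -> 1 1 1
SUB     -> 1 0
PUSH -4 -> 1 0 -4
ROT     -> 0 -4 1
GT      -> 0 0
MUL     -> 0
PUSH 10 -> 0 10
OVER    -> 0 10 0
OVER    -> 0 10 0 10
PUSH -8 -> 0 10 0 10 -8
SUB     -> 0 10 0 18
STORE 1 -> 0 10 0
OVER    -> 0 10 0 10
STORE 0 -> 0 10 0
SUB     -> 0 10

10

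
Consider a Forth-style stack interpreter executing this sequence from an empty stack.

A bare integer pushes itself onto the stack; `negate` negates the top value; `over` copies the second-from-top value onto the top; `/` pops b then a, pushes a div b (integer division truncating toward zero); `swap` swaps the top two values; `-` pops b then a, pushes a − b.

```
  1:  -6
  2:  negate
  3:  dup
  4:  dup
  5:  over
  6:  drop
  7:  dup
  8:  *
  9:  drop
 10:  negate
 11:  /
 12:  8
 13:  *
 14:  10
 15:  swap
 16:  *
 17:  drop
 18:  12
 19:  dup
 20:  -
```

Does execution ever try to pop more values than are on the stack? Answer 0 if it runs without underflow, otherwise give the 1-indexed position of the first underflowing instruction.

0

-6     : -6
negate : 6
dup    : 6 6
dup    : 6 6 6
over   : 6 6 6 6
drop   : 6 6 6
dup    : 6 6 6 6
*      : 6 6 36
drop   : 6 6
negate : 6 -6
/      : -1
8      : -1 8
*      : -8
10     : -8 10
swap   : 10 -8
*      : -80
drop   : (empty)
12     : 12
dup    : 12 12
-      : 0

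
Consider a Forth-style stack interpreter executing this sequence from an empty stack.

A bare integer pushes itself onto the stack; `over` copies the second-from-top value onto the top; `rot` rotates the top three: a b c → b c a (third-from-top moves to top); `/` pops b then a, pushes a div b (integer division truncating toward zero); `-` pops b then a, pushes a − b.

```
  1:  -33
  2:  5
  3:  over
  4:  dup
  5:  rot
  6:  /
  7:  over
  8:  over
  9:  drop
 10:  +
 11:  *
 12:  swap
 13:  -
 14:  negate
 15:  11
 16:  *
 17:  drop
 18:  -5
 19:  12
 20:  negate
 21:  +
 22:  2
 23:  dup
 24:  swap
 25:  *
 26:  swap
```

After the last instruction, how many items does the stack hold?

-33    -> [-33]
5      -> [-33, 5]
over   -> [-33, 5, -33]
dup    -> [-33, 5, -33, -33]
rot    -> [-33, -33, -33, 5]
/      -> [-33, -33, -6]
over   -> [-33, -33, -6, -33]
over   -> [-33, -33, -6, -33, -6]
drop   -> [-33, -33, -6, -33]
+      -> [-33, -33, -39]
*      -> [-33, 1287]
swap   -> [1287, -33]
-      -> [1320]
negate -> [-1320]
11     -> [-1320, 11]
*      -> [-14520]
drop   -> []
-5     -> [-5]
12     -> [-5, 12]
negate -> [-5, -12]
+      -> [-17]
2      -> [-17, 2]
dup    -> [-17, 2, 2]
swap   -> [-17, 2, 2]
*      -> [-17, 4]
swap   -> [4, -17]

2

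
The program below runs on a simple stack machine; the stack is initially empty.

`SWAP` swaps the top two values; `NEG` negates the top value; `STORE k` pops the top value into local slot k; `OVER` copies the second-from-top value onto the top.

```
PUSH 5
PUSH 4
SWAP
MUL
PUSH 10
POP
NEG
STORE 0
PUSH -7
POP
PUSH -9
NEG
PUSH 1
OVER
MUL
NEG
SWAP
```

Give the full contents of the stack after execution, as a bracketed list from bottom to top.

PUSH 5  : 5
PUSH 4  : 5 4
SWAP    : 4 5
MUL     : 20
PUSH 10 : 20 10
POP     : 20
NEG     : -20
STORE 0 : (empty)
PUSH -7 : -7
POP     : (empty)
PUSH -9 : -9
NEG     : 9
PUSH 1  : 9 1
OVER    : 9 1 9
MUL     : 9 9
NEG     : 9 -9
SWAP    : -9 9

[-9, 9]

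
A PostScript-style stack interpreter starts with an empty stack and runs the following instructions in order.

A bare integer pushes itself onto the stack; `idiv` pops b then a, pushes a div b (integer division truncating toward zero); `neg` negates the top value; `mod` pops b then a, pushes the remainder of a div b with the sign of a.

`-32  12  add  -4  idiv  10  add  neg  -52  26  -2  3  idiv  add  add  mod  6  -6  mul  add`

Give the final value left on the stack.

-32  -> -32
12   -> -32 12
add  -> -20
-4   -> -20 -4
idiv -> 5
10   -> 5 10
add  -> 15
neg  -> -15
-52  -> -15 -52
26   -> -15 -52 26
-2   -> -15 -52 26 -2
3    -> -15 -52 26 -2 3
idiv -> -15 -52 26 0
add  -> -15 -52 26
add  -> -15 -26
mod  -> -15
6    -> -15 6
-6   -> -15 6 -6
mul  -> -15 -36
add  -> -51

-51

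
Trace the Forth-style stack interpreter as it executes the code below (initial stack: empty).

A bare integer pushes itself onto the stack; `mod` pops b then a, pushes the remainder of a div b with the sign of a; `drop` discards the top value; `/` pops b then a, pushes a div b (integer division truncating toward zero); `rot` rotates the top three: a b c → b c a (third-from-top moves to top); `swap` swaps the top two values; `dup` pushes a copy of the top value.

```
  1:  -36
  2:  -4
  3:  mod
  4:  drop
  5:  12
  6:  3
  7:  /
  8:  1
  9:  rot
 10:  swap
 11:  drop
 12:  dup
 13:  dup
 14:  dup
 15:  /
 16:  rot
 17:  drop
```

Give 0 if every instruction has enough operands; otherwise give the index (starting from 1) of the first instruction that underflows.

9

-36  → -36
-4   → -36 -4
mod  → 0
drop → (empty)
12   → 12
3    → 12 3
/    → 4
1    → 4 1
rot  — needs 3 operands, stack has 2 → underflow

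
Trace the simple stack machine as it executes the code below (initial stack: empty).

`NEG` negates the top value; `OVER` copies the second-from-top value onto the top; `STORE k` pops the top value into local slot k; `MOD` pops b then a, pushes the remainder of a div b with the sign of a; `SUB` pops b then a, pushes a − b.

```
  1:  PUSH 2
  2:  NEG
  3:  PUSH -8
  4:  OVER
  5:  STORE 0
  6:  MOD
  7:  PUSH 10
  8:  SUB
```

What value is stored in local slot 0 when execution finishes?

-2

PUSH 2   [2]
NEG      [-2]
PUSH -8  [-2, -8]
OVER     [-2, -8, -2]
STORE 0  [-2, -8]
MOD      [-2]
PUSH 10  [-2, 10]
SUB      [-12]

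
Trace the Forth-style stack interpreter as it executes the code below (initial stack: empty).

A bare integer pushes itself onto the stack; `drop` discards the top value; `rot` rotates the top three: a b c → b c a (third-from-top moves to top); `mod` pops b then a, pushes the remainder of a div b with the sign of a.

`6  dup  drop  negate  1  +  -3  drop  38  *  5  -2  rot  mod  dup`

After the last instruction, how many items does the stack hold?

6      : [6]
dup    : [6, 6]
drop   : [6]
negate : [-6]
1      : [-6, 1]
+      : [-5]
-3     : [-5, -3]
drop   : [-5]
38     : [-5, 38]
*      : [-190]
5      : [-190, 5]
-2     : [-190, 5, -2]
rot    : [5, -2, -190]
mod    : [5, -2]
dup    : [5, -2, -2]

3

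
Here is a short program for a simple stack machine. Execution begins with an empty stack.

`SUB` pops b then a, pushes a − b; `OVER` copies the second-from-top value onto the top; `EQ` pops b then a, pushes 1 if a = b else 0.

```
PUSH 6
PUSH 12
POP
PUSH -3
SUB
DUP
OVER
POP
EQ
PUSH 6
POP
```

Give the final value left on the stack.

1

PUSH 6  -> [6]
PUSH 12 -> [6, 12]
POP     -> [6]
PUSH -3 -> [6, -3]
SUB     -> [9]
DUP     -> [9, 9]
OVER    -> [9, 9, 9]
POP     -> [9, 9]
EQ      -> [1]
PUSH 6  -> [1, 6]
POP     -> [1]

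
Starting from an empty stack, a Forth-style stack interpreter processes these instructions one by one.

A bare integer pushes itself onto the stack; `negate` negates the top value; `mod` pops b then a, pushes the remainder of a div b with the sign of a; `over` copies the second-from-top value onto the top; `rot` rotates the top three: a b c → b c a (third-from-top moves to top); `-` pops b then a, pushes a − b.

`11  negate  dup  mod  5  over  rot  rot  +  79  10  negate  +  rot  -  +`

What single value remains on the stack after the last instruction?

74

11      11
negate  -11
dup     -11 -11
mod     0
5       0 5
over    0 5 0
rot     5 0 0
rot     0 0 5
+       0 5
79      0 5 79
10      0 5 79 10
negate  0 5 79 -10
+       0 5 69
rot     5 69 0
-       5 69
+       74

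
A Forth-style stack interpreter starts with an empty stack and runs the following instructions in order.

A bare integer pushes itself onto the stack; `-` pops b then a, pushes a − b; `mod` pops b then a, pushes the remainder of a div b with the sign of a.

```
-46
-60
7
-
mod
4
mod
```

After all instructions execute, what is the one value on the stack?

-46  -46
-60  -46 -60
7    -46 -60 7
-    -46 -67
mod  -46
4    -46 4
mod  -2

-2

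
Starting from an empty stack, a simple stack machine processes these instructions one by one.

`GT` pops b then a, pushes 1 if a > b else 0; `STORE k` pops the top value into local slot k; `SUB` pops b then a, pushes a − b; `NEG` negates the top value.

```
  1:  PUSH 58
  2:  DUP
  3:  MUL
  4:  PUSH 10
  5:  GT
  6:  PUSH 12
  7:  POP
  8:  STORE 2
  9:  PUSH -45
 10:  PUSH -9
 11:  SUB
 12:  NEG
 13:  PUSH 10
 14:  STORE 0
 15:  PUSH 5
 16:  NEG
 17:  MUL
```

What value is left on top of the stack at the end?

-180

PUSH 58  -> 58
DUP      -> 58 58
MUL      -> 3364
PUSH 10  -> 3364 10
GT       -> 1
PUSH 12  -> 1 12
POP      -> 1
STORE 2  -> (empty)
PUSH -45 -> -45
PUSH -9  -> -45 -9
SUB      -> -36
NEG      -> 36
PUSH 10  -> 36 10
STORE 0  -> 36
PUSH 5   -> 36 5
NEG      -> 36 -5
MUL      -> -180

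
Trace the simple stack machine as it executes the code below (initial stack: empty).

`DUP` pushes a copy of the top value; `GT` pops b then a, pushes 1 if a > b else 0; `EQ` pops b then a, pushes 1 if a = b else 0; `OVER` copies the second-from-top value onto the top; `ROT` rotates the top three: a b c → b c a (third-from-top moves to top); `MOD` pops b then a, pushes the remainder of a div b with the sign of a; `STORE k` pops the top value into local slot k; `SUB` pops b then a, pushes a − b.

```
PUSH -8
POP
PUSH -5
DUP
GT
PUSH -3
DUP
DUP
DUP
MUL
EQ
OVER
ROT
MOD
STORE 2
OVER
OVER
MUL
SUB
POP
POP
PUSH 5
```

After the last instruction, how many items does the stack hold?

1

PUSH -8 -> -8
POP     -> (empty)
PUSH -5 -> -5
DUP     -> -5 -5
GT      -> 0
PUSH -3 -> 0 -3
DUP     -> 0 -3 -3
DUP     -> 0 -3 -3 -3
DUP     -> 0 -3 -3 -3 -3
MUL     -> 0 -3 -3 9
EQ      -> 0 -3 0
OVER    -> 0 -3 0 -3
ROT     -> 0 0 -3 -3
MOD     -> 0 0 0
STORE 2 -> 0 0
OVER    -> 0 0 0
OVER    -> 0 0 0 0
MUL     -> 0 0 0
SUB     -> 0 0
POP     -> 0
POP     -> (empty)
PUSH 5  -> 5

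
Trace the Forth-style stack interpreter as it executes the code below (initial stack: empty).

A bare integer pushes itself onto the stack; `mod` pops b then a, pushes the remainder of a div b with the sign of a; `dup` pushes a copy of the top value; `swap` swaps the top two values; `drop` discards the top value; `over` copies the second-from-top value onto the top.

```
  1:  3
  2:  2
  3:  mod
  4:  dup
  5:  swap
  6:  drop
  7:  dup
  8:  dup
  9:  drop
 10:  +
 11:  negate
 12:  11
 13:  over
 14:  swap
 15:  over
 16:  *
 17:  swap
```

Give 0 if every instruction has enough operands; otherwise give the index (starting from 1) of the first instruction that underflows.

3      → 3
2      → 3 2
mod    → 1
dup    → 1 1
swap   → 1 1
drop   → 1
dup    → 1 1
dup    → 1 1 1
drop   → 1 1
+      → 2
negate → -2
11     → -2 11
over   → -2 11 -2
swap   → -2 -2 11
over   → -2 -2 11 -2
*      → -2 -2 -22
swap   → -2 -22 -2

0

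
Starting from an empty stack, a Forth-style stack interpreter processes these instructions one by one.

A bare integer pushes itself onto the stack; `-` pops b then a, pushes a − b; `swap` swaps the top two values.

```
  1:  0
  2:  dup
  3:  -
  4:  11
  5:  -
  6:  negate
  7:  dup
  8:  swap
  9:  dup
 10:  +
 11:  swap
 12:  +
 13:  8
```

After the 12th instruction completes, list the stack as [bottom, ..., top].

[33]

0      -> 0
dup    -> 0 0
-      -> 0
11     -> 0 11
-      -> -11
negate -> 11
dup    -> 11 11
swap   -> 11 11
dup    -> 11 11 11
+      -> 11 22
swap   -> 22 11
+      -> 33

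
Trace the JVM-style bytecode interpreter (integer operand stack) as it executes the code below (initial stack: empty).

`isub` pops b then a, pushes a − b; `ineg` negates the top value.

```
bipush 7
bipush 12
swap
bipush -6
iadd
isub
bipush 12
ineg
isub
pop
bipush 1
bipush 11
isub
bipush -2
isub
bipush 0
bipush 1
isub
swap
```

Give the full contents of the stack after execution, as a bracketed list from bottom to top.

bipush 7  : 7
bipush 12 : 7 12
swap      : 12 7
bipush -6 : 12 7 -6
iadd      : 12 1
isub      : 11
bipush 12 : 11 12
ineg      : 11 -12
isub      : 23
pop       : (empty)
bipush 1  : 1
bipush 11 : 1 11
isub      : -10
bipush -2 : -10 -2
isub      : -8
bipush 0  : -8 0
bipush 1  : -8 0 1
isub      : -8 -1
swap      : -1 -8

[-1, -8]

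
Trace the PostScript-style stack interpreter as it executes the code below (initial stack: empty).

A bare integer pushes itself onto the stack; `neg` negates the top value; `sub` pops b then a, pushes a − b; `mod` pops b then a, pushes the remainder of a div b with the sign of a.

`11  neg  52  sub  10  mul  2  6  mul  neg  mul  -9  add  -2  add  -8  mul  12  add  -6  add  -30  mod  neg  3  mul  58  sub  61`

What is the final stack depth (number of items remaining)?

11   [11]
neg  [-11]
52   [-11, 52]
sub  [-63]
10   [-63, 10]
mul  [-630]
2    [-630, 2]
6    [-630, 2, 6]
mul  [-630, 12]
neg  [-630, -12]
mul  [7560]
-9   [7560, -9]
add  [7551]
-2   [7551, -2]
add  [7549]
-8   [7549, -8]
mul  [-60392]
12   [-60392, 12]
add  [-60380]
-6   [-60380, -6]
add  [-60386]
-30  [-60386, -30]
mod  [-26]
neg  [26]
3    [26, 3]
mul  [78]
58   [78, 58]
sub  [20]
61   [20, 61]

2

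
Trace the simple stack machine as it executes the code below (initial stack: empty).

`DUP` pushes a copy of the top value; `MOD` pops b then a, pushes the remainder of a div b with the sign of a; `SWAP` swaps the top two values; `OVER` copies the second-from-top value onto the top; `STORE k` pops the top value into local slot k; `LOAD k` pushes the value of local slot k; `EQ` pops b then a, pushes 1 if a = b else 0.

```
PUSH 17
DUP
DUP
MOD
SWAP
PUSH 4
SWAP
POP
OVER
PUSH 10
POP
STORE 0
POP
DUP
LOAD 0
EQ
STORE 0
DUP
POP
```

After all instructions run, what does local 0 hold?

PUSH 17 → [17]
DUP     → [17, 17]
DUP     → [17, 17, 17]
MOD     → [17, 0]
SWAP    → [0, 17]
PUSH 4  → [0, 17, 4]
SWAP    → [0, 4, 17]
POP     → [0, 4]
OVER    → [0, 4, 0]
PUSH 10 → [0, 4, 0, 10]
POP     → [0, 4, 0]
STORE 0 → [0, 4]
POP     → [0]
DUP     → [0, 0]
LOAD 0  → [0, 0, 0]
EQ      → [0, 1]
STORE 0 → [0]
DUP     → [0, 0]
POP     → [0]

1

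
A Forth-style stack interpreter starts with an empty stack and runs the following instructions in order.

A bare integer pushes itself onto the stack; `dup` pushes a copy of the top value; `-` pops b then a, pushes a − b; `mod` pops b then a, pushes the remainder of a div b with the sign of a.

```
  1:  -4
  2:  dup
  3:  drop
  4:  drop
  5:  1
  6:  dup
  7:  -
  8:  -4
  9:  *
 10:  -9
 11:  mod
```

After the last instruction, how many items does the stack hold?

1

-4    -4
dup   -4 -4
drop  -4
drop  (empty)
1     1
dup   1 1
-     0
-4    0 -4
*     0
-9    0 -9
mod   0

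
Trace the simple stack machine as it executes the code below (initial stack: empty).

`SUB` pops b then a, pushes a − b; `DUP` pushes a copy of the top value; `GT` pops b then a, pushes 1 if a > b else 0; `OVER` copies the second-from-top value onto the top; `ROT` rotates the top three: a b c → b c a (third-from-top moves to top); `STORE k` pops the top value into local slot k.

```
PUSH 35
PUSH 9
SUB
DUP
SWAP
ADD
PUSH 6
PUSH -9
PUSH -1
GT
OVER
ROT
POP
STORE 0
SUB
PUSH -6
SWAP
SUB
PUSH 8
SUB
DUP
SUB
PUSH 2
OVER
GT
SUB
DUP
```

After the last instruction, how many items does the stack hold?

2

PUSH 35 : [35]
PUSH 9  : [35, 9]
SUB     : [26]
DUP     : [26, 26]
SWAP    : [26, 26]
ADD     : [52]
PUSH 6  : [52, 6]
PUSH -9 : [52, 6, -9]
PUSH -1 : [52, 6, -9, -1]
GT      : [52, 6, 0]
OVER    : [52, 6, 0, 6]
ROT     : [52, 0, 6, 6]
POP     : [52, 0, 6]
STORE 0 : [52, 0]
SUB     : [52]
PUSH -6 : [52, -6]
SWAP    : [-6, 52]
SUB     : [-58]
PUSH 8  : [-58, 8]
SUB     : [-66]
DUP     : [-66, -66]
SUB     : [0]
PUSH 2  : [0, 2]
OVER    : [0, 2, 0]
GT      : [0, 1]
SUB     : [-1]
DUP     : [-1, -1]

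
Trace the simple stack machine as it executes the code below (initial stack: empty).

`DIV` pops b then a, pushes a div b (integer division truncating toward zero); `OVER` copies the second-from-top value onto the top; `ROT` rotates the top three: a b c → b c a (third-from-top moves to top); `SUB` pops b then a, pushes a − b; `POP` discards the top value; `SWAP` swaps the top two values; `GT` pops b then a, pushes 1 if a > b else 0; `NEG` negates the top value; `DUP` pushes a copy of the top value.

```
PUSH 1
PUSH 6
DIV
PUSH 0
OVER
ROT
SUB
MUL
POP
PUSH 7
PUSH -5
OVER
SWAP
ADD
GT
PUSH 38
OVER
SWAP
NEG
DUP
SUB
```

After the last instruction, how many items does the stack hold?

3

PUSH 1  : [1]
PUSH 6  : [1, 6]
DIV     : [0]
PUSH 0  : [0, 0]
OVER    : [0, 0, 0]
ROT     : [0, 0, 0]
SUB     : [0, 0]
MUL     : [0]
POP     : []
PUSH 7  : [7]
PUSH -5 : [7, -5]
OVER    : [7, -5, 7]
SWAP    : [7, 7, -5]
ADD     : [7, 2]
GT      : [1]
PUSH 38 : [1, 38]
OVER    : [1, 38, 1]
SWAP    : [1, 1, 38]
NEG     : [1, 1, -38]
DUP     : [1, 1, -38, -38]
SUB     : [1, 1, 0]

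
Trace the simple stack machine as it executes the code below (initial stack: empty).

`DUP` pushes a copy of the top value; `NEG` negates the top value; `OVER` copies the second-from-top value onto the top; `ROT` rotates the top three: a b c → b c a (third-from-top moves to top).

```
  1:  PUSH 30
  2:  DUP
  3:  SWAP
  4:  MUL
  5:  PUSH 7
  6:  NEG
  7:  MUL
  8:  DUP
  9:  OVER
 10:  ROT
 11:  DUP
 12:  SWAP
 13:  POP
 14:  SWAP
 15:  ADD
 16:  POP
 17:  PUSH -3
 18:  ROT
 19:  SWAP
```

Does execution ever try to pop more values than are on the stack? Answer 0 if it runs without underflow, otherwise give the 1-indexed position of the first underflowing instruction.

PUSH 30 : [30]
DUP     : [30, 30]
SWAP    : [30, 30]
MUL     : [900]
PUSH 7  : [900, 7]
NEG     : [900, -7]
MUL     : [-6300]
DUP     : [-6300, -6300]
OVER    : [-6300, -6300, -6300]
ROT     : [-6300, -6300, -6300]
DUP     : [-6300, -6300, -6300, -6300]
SWAP    : [-6300, -6300, -6300, -6300]
POP     : [-6300, -6300, -6300]
SWAP    : [-6300, -6300, -6300]
ADD     : [-6300, -12600]
POP     : [-6300]
PUSH -3 : [-6300, -3]
ROT  — needs 3 operands, stack has 2 → underflow

18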